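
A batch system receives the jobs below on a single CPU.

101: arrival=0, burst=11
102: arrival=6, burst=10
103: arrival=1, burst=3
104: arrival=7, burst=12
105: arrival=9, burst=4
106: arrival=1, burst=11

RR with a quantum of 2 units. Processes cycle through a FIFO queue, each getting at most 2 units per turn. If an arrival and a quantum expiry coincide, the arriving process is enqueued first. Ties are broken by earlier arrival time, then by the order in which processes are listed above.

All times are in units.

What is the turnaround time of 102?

Timeline: | 101 0-2 | 103 2-4 | 106 4-6 | 101 6-8 | 103 8-9 | 102 9-11 | 106 11-13 | 104 13-15 | 101 15-17 | 105 17-19 | 102 19-21 | 106 21-23 | 104 23-25 | 101 25-27 | 105 27-29 | 102 29-31 | 106 31-33 | 104 33-35 | 101 35-37 | 102 37-39 | 106 39-41 | 104 41-43 | 101 43-44 | 102 44-46 | 106 46-47 | 104 47-51 |
Completion: 101=44  102=46  103=9  104=51  105=29  106=47
Turnaround (C−A): 101=44  102=40  103=8  104=44  105=20  106=46
Turnaround(102) = completion − arrival = 46 − 6 = 40

40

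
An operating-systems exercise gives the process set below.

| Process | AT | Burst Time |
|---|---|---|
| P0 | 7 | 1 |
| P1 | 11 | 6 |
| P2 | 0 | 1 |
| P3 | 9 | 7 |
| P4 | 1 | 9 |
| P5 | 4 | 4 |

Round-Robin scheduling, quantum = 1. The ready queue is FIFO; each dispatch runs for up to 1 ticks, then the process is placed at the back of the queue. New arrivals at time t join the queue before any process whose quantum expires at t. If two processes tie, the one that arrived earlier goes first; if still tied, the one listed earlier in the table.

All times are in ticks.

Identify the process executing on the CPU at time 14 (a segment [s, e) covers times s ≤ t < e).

Schedule: | P2 0-1 | P4 1-4 | P5 4-5 | P4 5-6 | P5 6-7 | P4 7-8 | P0 8-9 | P5 9-10 | P4 10-11 | P3 11-12 | P5 12-13 | P1 13-14 | P4 14-15 | P3 15-16 | P1 16-17 | P4 17-18 | P3 18-19 | P1 19-20 | P4 20-21 | P3 21-22 | P1 22-23 | P3 23-24 | P1 24-25 | P3 25-26 | P1 26-27 | P3 27-28 |
Completion: P0=9  P1=27  P2=1  P3=28  P4=21  P5=13
Turnaround (C−A): P0=2  P1=16  P2=1  P3=19  P4=20  P5=9

P4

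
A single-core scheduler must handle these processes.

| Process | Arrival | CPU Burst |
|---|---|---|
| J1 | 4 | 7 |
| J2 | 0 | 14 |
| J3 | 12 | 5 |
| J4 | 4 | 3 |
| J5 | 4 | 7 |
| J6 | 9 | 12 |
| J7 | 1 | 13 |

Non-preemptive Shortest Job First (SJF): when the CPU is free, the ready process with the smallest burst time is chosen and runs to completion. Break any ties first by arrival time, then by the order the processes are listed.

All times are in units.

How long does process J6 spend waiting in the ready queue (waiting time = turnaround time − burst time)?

Gantt: | J2 0-14 | J4 14-17 | J3 17-22 | J1 22-29 | J5 29-36 | J6 36-48 | J7 48-61 |
Completion: J1=29  J2=14  J3=22  J4=17  J5=36  J6=48  J7=61
Turnaround (C−A): J1=25  J2=14  J3=10  J4=13  J5=32  J6=39  J7=60
Waiting(J6) = turnaround − burst = 39 − 12 = 27

27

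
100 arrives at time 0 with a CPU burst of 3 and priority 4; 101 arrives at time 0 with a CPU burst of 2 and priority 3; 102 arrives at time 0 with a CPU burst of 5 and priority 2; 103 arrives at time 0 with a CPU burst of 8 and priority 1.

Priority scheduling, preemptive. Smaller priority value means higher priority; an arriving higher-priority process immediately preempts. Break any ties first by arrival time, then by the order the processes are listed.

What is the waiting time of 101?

Gantt: | 103 0-8 | 102 8-13 | 101 13-15 | 100 15-18 |
Completion: 100=18  101=15  102=13  103=8
Waiting(101) = turnaround − burst = 15 − 2 = 13

13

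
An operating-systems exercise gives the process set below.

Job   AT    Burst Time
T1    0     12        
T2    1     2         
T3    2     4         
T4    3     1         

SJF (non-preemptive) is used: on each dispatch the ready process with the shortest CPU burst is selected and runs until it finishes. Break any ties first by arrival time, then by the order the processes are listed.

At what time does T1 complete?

12

Timeline: | T1 0-12 | T4 12-13 | T2 13-15 | T3 15-19 |
Completion: T1=12  T2=15  T3=19  T4=13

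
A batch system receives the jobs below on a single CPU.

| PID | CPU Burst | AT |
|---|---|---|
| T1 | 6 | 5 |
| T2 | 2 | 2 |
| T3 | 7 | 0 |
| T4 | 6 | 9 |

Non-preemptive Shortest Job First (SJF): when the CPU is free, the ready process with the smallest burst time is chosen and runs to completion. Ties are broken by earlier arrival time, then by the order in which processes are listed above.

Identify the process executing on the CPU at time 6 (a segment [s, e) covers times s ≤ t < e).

Schedule: | T3 0-7 | T2 7-9 | T1 9-15 | T4 15-21 |
Completion: T1=15  T2=9  T3=7  T4=21
Turnaround (C−A): T1=10  T2=7  T3=7  T4=12

T3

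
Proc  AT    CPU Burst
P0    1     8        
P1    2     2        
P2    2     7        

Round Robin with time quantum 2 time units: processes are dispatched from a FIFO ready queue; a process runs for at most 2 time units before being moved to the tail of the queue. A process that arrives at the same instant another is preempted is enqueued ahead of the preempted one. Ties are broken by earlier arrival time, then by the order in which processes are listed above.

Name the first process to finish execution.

Timeline: | idle 0-1 | P0 1-3 | P1 3-5 | P2 5-7 | P0 7-9 | P2 9-11 | P0 11-13 | P2 13-15 | P0 15-17 | P2 17-18 |
Completion: P0=17  P1=5  P2=18
Turnaround (C−A): P0=16  P1=3  P2=16
Finish order: P1 → P0 → P2

P1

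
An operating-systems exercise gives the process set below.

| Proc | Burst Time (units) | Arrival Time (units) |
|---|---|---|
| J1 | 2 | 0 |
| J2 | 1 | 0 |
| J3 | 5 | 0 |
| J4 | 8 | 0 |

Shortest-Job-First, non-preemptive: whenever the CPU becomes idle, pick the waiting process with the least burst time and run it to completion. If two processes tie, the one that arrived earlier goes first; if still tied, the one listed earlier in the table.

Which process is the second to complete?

J1

Gantt: | J2 0-1 | J1 1-3 | J3 3-8 | J4 8-16 |
Completion: J1=3  J2=1  J3=8  J4=16
Finish order: J2 → J1 → J3 → J4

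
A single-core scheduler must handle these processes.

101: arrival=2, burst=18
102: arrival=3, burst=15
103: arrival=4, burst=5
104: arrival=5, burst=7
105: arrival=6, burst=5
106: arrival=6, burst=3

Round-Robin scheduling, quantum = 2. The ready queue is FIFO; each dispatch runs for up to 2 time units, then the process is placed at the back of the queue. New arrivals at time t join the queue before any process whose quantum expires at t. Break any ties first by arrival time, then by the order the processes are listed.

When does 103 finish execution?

30

Timeline: | idle 0-2 | 101 2-4 | 102 4-6 | 103 6-8 | 101 8-10 | 104 10-12 | 105 12-14 | 106 14-16 | 102 16-18 | 103 18-20 | 101 20-22 | 104 22-24 | 105 24-26 | 106 26-27 | 102 27-29 | 103 29-30 | 101 30-32 | 104 32-34 | 105 34-35 | 102 35-37 | 101 37-39 | 104 39-40 | 102 40-42 | 101 42-44 | 102 44-46 | 101 46-48 | 102 48-50 | 101 50-52 | 102 52-53 | 101 53-55 |
Completion: 101=55  102=53  103=30  104=40  105=35  106=27
Turnaround (C−A): 101=53  102=50  103=26  104=35  105=29  106=21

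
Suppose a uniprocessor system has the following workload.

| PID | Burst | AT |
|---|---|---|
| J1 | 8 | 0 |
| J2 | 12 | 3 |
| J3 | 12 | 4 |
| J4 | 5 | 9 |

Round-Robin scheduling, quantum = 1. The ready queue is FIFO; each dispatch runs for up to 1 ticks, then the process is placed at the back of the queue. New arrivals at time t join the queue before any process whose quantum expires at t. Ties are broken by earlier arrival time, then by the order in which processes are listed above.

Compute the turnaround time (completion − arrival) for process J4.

Schedule: | J1 0-3 | J2 3-4 | J1 4-5 | J3 5-6 | J2 6-7 | J1 7-8 | J3 8-9 | J2 9-10 | J1 10-11 | J4 11-12 | J3 12-13 | J2 13-14 | J1 14-15 | J4 15-16 | J3 16-17 | J2 17-18 | J1 18-19 | J4 19-20 | J3 20-21 | J2 21-22 | J4 22-23 | J3 23-24 | J2 24-25 | J4 25-26 | J3 26-27 | J2 27-28 | J3 28-29 | J2 29-30 | J3 30-31 | J2 31-32 | J3 32-33 | J2 33-34 | J3 34-35 | J2 35-36 | J3 36-37 |
Completion: J1=19  J2=36  J3=37  J4=26
Turnaround (C−A): J1=19  J2=33  J3=33  J4=17
Turnaround(J4) = completion − arrival = 26 − 9 = 17

17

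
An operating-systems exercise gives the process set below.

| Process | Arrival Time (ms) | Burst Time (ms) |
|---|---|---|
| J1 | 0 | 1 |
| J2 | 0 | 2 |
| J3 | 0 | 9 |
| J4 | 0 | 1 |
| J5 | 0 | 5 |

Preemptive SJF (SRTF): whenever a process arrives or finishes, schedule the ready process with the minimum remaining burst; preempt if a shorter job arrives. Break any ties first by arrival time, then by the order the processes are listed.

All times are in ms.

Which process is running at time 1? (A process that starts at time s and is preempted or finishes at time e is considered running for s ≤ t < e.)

Timeline: | J1 0-1 | J4 1-2 | J2 2-4 | J5 4-9 | J3 9-18 |
Completion: J1=1  J2=4  J3=18  J4=2  J5=9

J4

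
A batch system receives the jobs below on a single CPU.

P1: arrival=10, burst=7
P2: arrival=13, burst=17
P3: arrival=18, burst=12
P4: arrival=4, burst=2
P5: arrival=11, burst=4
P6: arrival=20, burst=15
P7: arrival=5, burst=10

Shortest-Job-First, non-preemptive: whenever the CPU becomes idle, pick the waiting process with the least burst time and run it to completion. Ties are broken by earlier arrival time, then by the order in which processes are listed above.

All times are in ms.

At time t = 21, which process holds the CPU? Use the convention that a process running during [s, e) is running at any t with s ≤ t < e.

Gantt: | idle 0-4 | P4 4-6 | P7 6-16 | P5 16-20 | P1 20-27 | P3 27-39 | P6 39-54 | P2 54-71 |
Completion: P1=27  P2=71  P3=39  P4=6  P5=20  P6=54  P7=16

P1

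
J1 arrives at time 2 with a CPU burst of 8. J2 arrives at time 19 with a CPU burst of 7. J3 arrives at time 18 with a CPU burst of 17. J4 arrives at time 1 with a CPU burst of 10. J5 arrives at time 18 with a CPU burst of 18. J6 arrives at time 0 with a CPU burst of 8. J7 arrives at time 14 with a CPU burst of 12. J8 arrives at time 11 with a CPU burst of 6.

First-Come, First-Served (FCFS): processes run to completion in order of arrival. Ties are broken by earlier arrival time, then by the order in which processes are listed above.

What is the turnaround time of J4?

Schedule: | J6 0-8 | J4 8-18 | J1 18-26 | J8 26-32 | J7 32-44 | J3 44-61 | J5 61-79 | J2 79-86 |
Completion: J1=26  J2=86  J3=61  J4=18  J5=79  J6=8  J7=44  J8=32
Turnaround (C−A): J1=24  J2=67  J3=43  J4=17  J5=61  J6=8  J7=30  J8=21
Turnaround(J4) = completion − arrival = 18 − 1 = 17

17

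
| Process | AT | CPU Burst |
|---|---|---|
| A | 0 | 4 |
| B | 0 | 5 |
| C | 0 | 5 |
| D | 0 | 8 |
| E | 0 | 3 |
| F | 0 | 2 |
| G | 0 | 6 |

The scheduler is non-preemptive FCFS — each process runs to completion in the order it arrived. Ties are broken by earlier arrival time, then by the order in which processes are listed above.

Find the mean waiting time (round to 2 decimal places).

Timeline: | A 0-4 | B 4-9 | C 9-14 | D 14-22 | E 22-25 | F 25-27 | G 27-33 |
Completion: A=4  B=9  C=14  D=22  E=25  F=27  G=33
Waiting times: A=0, B=4, C=9, D=14, E=22, F=25, G=27
Average waiting = (0+4+9+14+22+25+27) / 7 = 101/7 = 14.43

14.43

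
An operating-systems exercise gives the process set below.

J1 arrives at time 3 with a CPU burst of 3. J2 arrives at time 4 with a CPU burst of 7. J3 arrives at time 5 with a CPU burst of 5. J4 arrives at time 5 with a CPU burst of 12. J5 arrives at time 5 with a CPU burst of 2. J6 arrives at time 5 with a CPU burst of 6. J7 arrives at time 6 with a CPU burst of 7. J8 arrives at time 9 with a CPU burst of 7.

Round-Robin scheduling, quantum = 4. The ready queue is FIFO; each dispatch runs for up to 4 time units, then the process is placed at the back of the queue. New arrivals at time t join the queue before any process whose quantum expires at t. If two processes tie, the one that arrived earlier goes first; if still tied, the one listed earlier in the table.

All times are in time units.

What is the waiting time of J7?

32

Schedule: | idle 0-3 | J1 3-6 | J2 6-10 | J3 10-14 | J4 14-18 | J5 18-20 | J6 20-24 | J7 24-28 | J8 28-32 | J2 32-35 | J3 35-36 | J4 36-40 | J6 40-42 | J7 42-45 | J8 45-48 | J4 48-52 |
Completion: J1=6  J2=35  J3=36  J4=52  J5=20  J6=42  J7=45  J8=48
Turnaround (C−A): J1=3  J2=31  J3=31  J4=47  J5=15  J6=37  J7=39  J8=39
Waiting(J7) = turnaround − burst = 39 − 7 = 32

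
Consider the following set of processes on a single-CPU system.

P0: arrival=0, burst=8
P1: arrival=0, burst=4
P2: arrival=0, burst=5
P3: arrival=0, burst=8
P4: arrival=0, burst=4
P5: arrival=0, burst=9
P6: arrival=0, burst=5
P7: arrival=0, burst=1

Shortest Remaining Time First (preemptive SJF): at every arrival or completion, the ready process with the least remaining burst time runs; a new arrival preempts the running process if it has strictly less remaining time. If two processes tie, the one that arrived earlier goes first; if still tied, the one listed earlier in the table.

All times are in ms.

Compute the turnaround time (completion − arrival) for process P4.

9

Timeline: | P7 0-1 | P1 1-5 | P4 5-9 | P2 9-14 | P6 14-19 | P0 19-27 | P3 27-35 | P5 35-44 |
Completion: P0=27  P1=5  P2=14  P3=35  P4=9  P5=44  P6=19  P7=1
Turnaround (C−A): P0=27  P1=5  P2=14  P3=35  P4=9  P5=44  P6=19  P7=1
Turnaround(P4) = completion − arrival = 9 − 0 = 9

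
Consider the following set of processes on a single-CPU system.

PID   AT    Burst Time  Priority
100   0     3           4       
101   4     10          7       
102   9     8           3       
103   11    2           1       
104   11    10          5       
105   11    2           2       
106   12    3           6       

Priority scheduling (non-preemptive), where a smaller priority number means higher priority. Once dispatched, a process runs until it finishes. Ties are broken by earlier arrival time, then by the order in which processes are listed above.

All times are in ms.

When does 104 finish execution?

Timeline: | 100 0-3 | idle 3-4 | 101 4-14 | 103 14-16 | 105 16-18 | 102 18-26 | 104 26-36 | 106 36-39 |
Completion: 100=3  101=14  102=26  103=16  104=36  105=18  106=39
Turnaround (C−A): 100=3  101=10  102=17  103=5  104=25  105=7  106=27

36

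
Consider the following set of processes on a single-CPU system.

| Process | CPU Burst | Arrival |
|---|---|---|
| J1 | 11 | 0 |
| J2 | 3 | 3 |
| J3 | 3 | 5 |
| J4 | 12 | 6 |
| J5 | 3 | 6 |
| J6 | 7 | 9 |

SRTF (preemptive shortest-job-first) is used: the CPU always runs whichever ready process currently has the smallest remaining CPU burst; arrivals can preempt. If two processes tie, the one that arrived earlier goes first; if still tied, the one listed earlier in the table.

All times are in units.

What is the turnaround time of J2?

3

Timeline: | J1 0-3 | J2 3-6 | J3 6-9 | J5 9-12 | J6 12-19 | J1 19-27 | J4 27-39 |
Completion: J1=27  J2=6  J3=9  J4=39  J5=12  J6=19
Turnaround(J2) = completion − arrival = 6 − 3 = 3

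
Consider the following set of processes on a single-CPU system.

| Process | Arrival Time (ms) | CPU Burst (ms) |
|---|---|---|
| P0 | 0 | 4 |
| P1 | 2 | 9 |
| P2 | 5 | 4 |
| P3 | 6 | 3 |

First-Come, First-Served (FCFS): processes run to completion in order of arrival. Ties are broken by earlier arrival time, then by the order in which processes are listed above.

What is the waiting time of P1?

Gantt: | P0 0-4 | P1 4-13 | P2 13-17 | P3 17-20 |
Completion: P0=4  P1=13  P2=17  P3=20
Waiting(P1) = turnaround − burst = 11 − 9 = 2

2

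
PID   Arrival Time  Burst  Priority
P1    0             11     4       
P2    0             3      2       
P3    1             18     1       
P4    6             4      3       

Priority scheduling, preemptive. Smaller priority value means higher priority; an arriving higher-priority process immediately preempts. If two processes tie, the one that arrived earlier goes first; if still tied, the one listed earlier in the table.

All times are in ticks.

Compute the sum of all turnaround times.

94

Schedule: | P2 0-1 | P3 1-19 | P2 19-21 | P4 21-25 | P1 25-36 |
Completion: P1=36  P2=21  P3=19  P4=25
Turnaround = completion − arrival: P1=36, P2=21, P3=18, P4=19
Total turnaround = 36 + 21 + 18 + 19 = 94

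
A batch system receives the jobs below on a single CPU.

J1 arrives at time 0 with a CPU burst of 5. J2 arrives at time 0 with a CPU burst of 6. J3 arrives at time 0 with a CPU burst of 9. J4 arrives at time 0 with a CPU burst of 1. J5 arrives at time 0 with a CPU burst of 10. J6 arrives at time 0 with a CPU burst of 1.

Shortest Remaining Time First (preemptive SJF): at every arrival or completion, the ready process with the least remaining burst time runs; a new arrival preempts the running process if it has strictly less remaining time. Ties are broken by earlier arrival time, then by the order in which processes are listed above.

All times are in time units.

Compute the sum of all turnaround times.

Schedule: | J4 0-1 | J6 1-2 | J1 2-7 | J2 7-13 | J3 13-22 | J5 22-32 |
Completion: J1=7  J2=13  J3=22  J4=1  J5=32  J6=2
Turnaround (C−A): J1=7  J2=13  J3=22  J4=1  J5=32  J6=2
Turnaround = completion − arrival: J1=7, J2=13, J3=22, J4=1, J5=32, J6=2
Total turnaround = 7 + 13 + 22 + 1 + 32 + 2 = 77

77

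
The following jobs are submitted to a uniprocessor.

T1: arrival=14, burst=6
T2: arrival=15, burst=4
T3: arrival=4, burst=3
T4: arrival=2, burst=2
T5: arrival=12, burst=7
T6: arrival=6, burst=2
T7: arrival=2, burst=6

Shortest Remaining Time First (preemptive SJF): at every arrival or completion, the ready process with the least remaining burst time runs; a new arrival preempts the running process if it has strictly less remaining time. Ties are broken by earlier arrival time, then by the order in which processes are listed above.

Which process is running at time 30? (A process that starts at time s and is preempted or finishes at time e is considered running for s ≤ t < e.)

T5

Timeline: | idle 0-2 | T4 2-4 | T3 4-7 | T6 7-9 | T7 9-15 | T2 15-19 | T1 19-25 | T5 25-32 |
Completion: T1=25  T2=19  T3=7  T4=4  T5=32  T6=9  T7=15
Turnaround (C−A): T1=11  T2=4  T3=3  T4=2  T5=20  T6=3  T7=13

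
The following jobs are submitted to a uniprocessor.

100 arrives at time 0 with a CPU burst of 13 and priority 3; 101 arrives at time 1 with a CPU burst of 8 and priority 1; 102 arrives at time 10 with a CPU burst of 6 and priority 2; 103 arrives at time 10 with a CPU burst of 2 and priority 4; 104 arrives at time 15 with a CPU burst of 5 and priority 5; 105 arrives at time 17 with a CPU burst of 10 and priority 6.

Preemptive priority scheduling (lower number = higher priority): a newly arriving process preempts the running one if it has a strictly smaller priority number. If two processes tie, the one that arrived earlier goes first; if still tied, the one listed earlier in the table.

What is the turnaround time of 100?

27

Gantt: | 100 0-1 | 101 1-9 | 100 9-10 | 102 10-16 | 100 16-27 | 103 27-29 | 104 29-34 | 105 34-44 |
Completion: 100=27  101=9  102=16  103=29  104=34  105=44
Turnaround (C−A): 100=27  101=8  102=6  103=19  104=19  105=27
Turnaround(100) = completion − arrival = 27 − 0 = 27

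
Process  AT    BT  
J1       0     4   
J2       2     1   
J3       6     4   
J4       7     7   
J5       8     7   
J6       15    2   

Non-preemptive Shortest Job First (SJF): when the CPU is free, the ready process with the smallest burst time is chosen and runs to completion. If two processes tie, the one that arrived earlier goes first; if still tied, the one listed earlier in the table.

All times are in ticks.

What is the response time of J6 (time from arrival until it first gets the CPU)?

2

Schedule: | J1 0-4 | J2 4-5 | idle 5-6 | J3 6-10 | J4 10-17 | J6 17-19 | J5 19-26 |
Completion: J1=4  J2=5  J3=10  J4=17  J5=26  J6=19
Response(J6) = first start − arrival = 17 − 15 = 2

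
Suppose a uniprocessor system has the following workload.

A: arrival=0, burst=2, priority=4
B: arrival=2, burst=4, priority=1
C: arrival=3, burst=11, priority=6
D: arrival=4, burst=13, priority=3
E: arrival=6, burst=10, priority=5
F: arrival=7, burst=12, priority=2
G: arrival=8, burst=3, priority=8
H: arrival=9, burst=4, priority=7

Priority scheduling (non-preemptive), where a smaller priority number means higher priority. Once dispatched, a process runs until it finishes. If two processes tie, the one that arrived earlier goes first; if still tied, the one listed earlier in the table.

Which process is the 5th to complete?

E

Gantt: | A 0-2 | B 2-6 | D 6-19 | F 19-31 | E 31-41 | C 41-52 | H 52-56 | G 56-59 |
Completion: A=2  B=6  C=52  D=19  E=41  F=31  G=59  H=56
Finish order: A → B → D → F → E → C → H → G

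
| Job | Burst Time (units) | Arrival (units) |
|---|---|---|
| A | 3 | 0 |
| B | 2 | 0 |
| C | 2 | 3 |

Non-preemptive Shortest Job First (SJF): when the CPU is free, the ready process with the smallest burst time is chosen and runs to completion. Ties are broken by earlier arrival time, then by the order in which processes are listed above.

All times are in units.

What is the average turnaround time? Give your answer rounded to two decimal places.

Gantt: | B 0-2 | A 2-5 | C 5-7 |
Completion: A=5  B=2  C=7
Turnaround times: A=5, B=2, C=4
Average turnaround = (5+2+4) / 3 = 11/3 = 3.67

3.67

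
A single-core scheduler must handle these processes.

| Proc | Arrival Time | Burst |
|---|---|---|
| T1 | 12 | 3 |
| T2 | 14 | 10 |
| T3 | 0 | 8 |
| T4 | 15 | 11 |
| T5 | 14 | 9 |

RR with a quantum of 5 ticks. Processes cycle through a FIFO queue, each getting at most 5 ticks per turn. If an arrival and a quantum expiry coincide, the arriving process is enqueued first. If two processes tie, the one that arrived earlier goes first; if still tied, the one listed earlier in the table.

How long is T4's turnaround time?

Gantt: | T3 0-8 | idle 8-12 | T1 12-15 | T2 15-20 | T5 20-25 | T4 25-30 | T2 30-35 | T5 35-39 | T4 39-45 |
Completion: T1=15  T2=35  T3=8  T4=45  T5=39
Turnaround(T4) = completion − arrival = 45 − 15 = 30

30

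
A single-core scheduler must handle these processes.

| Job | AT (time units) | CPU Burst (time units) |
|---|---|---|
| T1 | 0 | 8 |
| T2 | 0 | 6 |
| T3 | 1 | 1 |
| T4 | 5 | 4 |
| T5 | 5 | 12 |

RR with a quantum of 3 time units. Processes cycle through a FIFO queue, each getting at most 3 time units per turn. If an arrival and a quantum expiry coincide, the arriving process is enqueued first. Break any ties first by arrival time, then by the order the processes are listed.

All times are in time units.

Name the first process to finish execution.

T3

Schedule: | T1 0-3 | T2 3-6 | T3 6-7 | T1 7-10 | T4 10-13 | T5 13-16 | T2 16-19 | T1 19-21 | T4 21-22 | T5 22-31 |
Completion: T1=21  T2=19  T3=7  T4=22  T5=31
Finish order: T3 → T2 → T1 → T4 → T5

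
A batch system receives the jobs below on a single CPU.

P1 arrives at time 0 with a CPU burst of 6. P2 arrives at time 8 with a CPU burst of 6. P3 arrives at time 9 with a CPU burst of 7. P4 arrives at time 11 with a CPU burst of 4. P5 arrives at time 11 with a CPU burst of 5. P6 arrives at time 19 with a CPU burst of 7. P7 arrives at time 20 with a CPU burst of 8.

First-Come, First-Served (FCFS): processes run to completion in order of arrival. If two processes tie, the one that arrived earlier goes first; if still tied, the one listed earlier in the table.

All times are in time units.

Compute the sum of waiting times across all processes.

57

Gantt: | P1 0-6 | idle 6-8 | P2 8-14 | P3 14-21 | P4 21-25 | P5 25-30 | P6 30-37 | P7 37-45 |
Completion: P1=6  P2=14  P3=21  P4=25  P5=30  P6=37  P7=45
Turnaround (C−A): P1=6  P2=6  P3=12  P4=14  P5=19  P6=18  P7=25
Waiting = turnaround − burst: P1=0, P2=0, P3=5, P4=10, P5=14, P6=11, P7=17
Total waiting = 0 + 0 + 5 + 10 + 14 + 11 + 17 = 57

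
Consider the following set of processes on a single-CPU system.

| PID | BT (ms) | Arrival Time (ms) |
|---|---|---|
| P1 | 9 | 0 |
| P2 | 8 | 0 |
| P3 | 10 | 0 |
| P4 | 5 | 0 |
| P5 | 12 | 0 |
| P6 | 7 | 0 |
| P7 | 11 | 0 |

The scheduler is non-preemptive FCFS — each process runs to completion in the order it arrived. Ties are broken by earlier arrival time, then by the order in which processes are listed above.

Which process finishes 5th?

Timeline: | P1 0-9 | P2 9-17 | P3 17-27 | P4 27-32 | P5 32-44 | P6 44-51 | P7 51-62 |
Completion: P1=9  P2=17  P3=27  P4=32  P5=44  P6=51  P7=62
Finish order: P1 → P2 → P3 → P4 → P5 → P6 → P7

P5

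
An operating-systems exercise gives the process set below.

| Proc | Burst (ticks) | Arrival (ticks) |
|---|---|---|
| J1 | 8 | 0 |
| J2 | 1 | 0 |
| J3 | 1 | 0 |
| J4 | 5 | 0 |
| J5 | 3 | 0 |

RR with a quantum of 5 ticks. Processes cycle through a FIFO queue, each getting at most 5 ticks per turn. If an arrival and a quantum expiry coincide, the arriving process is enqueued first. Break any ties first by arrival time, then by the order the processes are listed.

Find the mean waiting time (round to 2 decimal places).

Gantt: | J1 0-5 | J2 5-6 | J3 6-7 | J4 7-12 | J5 12-15 | J1 15-18 |
Completion: J1=18  J2=6  J3=7  J4=12  J5=15
Turnaround (C−A): J1=18  J2=6  J3=7  J4=12  J5=15
Waiting times: J1=10, J2=5, J3=6, J4=7, J5=12
Average waiting = (10+5+6+7+12) / 5 = 40/5 = 8.00

8.00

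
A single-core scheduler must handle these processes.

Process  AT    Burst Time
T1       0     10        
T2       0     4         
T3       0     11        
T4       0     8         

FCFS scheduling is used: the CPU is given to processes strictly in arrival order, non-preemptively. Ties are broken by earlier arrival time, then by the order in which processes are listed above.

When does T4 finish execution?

33

Timeline: | T1 0-10 | T2 10-14 | T3 14-25 | T4 25-33 |
Completion: T1=10  T2=14  T3=25  T4=33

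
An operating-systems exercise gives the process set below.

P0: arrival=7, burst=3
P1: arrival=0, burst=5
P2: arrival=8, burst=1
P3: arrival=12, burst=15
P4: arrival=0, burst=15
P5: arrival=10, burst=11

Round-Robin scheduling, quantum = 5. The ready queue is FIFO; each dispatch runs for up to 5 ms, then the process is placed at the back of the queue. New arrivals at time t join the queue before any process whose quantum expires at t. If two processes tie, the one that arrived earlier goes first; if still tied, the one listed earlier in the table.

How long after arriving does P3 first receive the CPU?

Timeline: | P1 0-5 | P4 5-10 | P0 10-13 | P2 13-14 | P5 14-19 | P4 19-24 | P3 24-29 | P5 29-34 | P4 34-39 | P3 39-44 | P5 44-45 | P3 45-50 |
Completion: P0=13  P1=5  P2=14  P3=50  P4=39  P5=45
Turnaround (C−A): P0=6  P1=5  P2=6  P3=38  P4=39  P5=35
Response(P3) = first start − arrival = 24 − 12 = 12

12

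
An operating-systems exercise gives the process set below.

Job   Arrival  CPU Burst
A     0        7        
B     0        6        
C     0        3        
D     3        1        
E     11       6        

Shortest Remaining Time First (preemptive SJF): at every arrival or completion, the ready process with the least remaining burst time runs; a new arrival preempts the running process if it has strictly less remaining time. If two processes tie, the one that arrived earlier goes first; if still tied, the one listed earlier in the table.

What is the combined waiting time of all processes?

20

Timeline: | C 0-3 | D 3-4 | B 4-10 | A 10-17 | E 17-23 |
Completion: A=17  B=10  C=3  D=4  E=23
Waiting = turnaround − burst: A=10, B=4, C=0, D=0, E=6
Total waiting = 10 + 4 + 0 + 0 + 6 = 20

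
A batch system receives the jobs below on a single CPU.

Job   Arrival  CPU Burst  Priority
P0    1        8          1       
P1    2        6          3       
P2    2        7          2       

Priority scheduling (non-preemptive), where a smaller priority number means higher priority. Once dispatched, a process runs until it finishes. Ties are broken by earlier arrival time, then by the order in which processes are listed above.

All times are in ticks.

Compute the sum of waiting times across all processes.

Gantt: | idle 0-1 | P0 1-9 | P2 9-16 | P1 16-22 |
Completion: P0=9  P1=22  P2=16
Turnaround (C−A): P0=8  P1=20  P2=14
Waiting = turnaround − burst: P0=0, P1=14, P2=7
Total waiting = 0 + 14 + 7 = 21

21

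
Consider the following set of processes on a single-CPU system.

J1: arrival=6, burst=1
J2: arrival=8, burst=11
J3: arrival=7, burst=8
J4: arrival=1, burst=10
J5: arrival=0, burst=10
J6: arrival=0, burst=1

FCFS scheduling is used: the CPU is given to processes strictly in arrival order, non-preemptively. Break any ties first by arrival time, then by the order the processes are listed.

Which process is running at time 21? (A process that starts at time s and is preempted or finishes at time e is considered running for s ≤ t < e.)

Schedule: | J5 0-10 | J6 10-11 | J4 11-21 | J1 21-22 | J3 22-30 | J2 30-41 |
Completion: J1=22  J2=41  J3=30  J4=21  J5=10  J6=11
Turnaround (C−A): J1=16  J2=33  J3=23  J4=20  J5=10  J6=11

J1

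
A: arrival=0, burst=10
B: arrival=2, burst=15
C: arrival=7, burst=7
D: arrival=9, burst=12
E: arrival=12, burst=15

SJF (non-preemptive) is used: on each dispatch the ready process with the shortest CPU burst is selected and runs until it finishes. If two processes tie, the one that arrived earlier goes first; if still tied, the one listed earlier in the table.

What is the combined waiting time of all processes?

Gantt: | A 0-10 | C 10-17 | D 17-29 | B 29-44 | E 44-59 |
Completion: A=10  B=44  C=17  D=29  E=59
Waiting = turnaround − burst: A=0, B=27, C=3, D=8, E=32
Total waiting = 0 + 27 + 3 + 8 + 32 = 70

70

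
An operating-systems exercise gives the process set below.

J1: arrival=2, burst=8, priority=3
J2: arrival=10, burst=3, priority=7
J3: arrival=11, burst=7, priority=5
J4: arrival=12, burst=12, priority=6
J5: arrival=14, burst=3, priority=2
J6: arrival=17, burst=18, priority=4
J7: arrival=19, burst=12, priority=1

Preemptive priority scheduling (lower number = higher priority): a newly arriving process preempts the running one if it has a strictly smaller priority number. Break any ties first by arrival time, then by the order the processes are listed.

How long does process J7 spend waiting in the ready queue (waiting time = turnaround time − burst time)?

Timeline: | idle 0-2 | J1 2-10 | J2 10-11 | J3 11-14 | J5 14-17 | J6 17-19 | J7 19-31 | J6 31-47 | J3 47-51 | J4 51-63 | J2 63-65 |
Completion: J1=10  J2=65  J3=51  J4=63  J5=17  J6=47  J7=31
Waiting(J7) = turnaround − burst = 12 − 12 = 0

0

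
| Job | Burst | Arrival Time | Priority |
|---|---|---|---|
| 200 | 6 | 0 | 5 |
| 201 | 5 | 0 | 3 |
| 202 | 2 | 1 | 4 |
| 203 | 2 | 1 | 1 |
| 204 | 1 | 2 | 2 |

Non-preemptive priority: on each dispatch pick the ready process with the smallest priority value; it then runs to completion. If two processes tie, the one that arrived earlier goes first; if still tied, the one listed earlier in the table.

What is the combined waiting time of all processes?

Schedule: | 201 0-5 | 203 5-7 | 204 7-8 | 202 8-10 | 200 10-16 |
Completion: 200=16  201=5  202=10  203=7  204=8
Waiting = turnaround − burst: 200=10, 201=0, 202=7, 203=4, 204=5
Total waiting = 10 + 0 + 7 + 4 + 5 = 26

26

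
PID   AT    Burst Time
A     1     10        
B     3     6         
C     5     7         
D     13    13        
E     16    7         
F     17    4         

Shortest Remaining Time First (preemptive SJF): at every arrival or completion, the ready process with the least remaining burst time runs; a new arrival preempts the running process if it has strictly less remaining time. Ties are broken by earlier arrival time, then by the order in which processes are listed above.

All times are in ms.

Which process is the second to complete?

Gantt: | idle 0-1 | A 1-3 | B 3-9 | C 9-16 | E 16-17 | F 17-21 | E 21-27 | A 27-35 | D 35-48 |
Completion: A=35  B=9  C=16  D=48  E=27  F=21
Turnaround (C−A): A=34  B=6  C=11  D=35  E=11  F=4
Finish order: B → C → F → E → A → D

C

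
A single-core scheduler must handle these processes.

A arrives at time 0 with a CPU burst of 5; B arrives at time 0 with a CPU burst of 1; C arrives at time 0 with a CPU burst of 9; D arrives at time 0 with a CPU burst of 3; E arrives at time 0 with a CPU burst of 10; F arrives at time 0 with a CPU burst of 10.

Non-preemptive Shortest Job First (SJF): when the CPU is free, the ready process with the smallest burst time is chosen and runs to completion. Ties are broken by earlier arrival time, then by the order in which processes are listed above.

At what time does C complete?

Gantt: | B 0-1 | D 1-4 | A 4-9 | C 9-18 | E 18-28 | F 28-38 |
Completion: A=9  B=1  C=18  D=4  E=28  F=38

18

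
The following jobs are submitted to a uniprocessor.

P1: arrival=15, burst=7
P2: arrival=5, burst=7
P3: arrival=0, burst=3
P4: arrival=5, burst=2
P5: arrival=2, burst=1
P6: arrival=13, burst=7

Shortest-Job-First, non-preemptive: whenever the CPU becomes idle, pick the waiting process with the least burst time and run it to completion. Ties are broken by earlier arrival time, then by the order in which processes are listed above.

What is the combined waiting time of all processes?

Gantt: | P3 0-3 | P5 3-4 | idle 4-5 | P4 5-7 | P2 7-14 | P6 14-21 | P1 21-28 |
Completion: P1=28  P2=14  P3=3  P4=7  P5=4  P6=21
Turnaround (C−A): P1=13  P2=9  P3=3  P4=2  P5=2  P6=8
Waiting = turnaround − burst: P1=6, P2=2, P3=0, P4=0, P5=1, P6=1
Total waiting = 6 + 2 + 0 + 0 + 1 + 1 = 10

10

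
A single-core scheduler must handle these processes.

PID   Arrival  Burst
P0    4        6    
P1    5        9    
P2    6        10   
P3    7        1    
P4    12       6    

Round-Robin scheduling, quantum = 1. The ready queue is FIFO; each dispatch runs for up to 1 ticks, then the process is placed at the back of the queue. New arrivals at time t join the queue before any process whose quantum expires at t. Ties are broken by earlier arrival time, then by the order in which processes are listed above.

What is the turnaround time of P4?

Schedule: | idle 0-4 | P0 4-5 | P1 5-6 | P0 6-7 | P2 7-8 | P1 8-9 | P3 9-10 | P0 10-11 | P2 11-12 | P1 12-13 | P0 13-14 | P4 14-15 | P2 15-16 | P1 16-17 | P0 17-18 | P4 18-19 | P2 19-20 | P1 20-21 | P0 21-22 | P4 22-23 | P2 23-24 | P1 24-25 | P4 25-26 | P2 26-27 | P1 27-28 | P4 28-29 | P2 29-30 | P1 30-31 | P4 31-32 | P2 32-33 | P1 33-34 | P2 34-36 |
Completion: P0=22  P1=34  P2=36  P3=10  P4=32
Turnaround (C−A): P0=18  P1=29  P2=30  P3=3  P4=20
Turnaround(P4) = completion − arrival = 32 − 12 = 20

20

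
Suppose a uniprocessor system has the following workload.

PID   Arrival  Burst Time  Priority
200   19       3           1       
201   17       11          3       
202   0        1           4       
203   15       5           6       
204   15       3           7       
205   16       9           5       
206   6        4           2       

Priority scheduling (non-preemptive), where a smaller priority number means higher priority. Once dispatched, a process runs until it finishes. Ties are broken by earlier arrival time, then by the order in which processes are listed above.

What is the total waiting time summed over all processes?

53

Timeline: | 202 0-1 | idle 1-6 | 206 6-10 | idle 10-15 | 203 15-20 | 200 20-23 | 201 23-34 | 205 34-43 | 204 43-46 |
Completion: 200=23  201=34  202=1  203=20  204=46  205=43  206=10
Turnaround (C−A): 200=4  201=17  202=1  203=5  204=31  205=27  206=4
Waiting = turnaround − burst: 200=1, 201=6, 202=0, 203=0, 204=28, 205=18, 206=0
Total waiting = 1 + 6 + 0 + 0 + 28 + 18 + 0 = 53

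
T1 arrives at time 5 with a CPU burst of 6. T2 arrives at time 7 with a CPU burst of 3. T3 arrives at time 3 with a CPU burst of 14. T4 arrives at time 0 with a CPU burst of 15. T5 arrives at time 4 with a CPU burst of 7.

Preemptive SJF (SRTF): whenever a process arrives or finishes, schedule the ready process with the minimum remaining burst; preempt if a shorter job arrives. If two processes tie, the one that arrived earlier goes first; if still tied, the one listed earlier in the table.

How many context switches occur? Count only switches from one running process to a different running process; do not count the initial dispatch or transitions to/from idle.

6

Gantt: | T4 0-4 | T5 4-7 | T2 7-10 | T5 10-14 | T1 14-20 | T4 20-31 | T3 31-45 |
Completion: T1=20  T2=10  T3=45  T4=31  T5=14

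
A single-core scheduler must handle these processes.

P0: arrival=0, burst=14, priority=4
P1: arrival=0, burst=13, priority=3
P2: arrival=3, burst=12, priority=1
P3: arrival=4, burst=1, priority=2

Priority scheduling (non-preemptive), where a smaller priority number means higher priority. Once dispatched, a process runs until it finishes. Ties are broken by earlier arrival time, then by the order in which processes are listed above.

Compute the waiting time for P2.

10

Timeline: | P1 0-13 | P2 13-25 | P3 25-26 | P0 26-40 |
Completion: P0=40  P1=13  P2=25  P3=26
Turnaround (C−A): P0=40  P1=13  P2=22  P3=22
Waiting(P2) = turnaround − burst = 22 − 12 = 10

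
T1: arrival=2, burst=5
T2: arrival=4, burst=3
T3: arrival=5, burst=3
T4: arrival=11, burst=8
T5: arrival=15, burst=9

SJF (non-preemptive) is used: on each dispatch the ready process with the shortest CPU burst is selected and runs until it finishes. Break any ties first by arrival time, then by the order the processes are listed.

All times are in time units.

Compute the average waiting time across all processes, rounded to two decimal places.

Gantt: | idle 0-2 | T1 2-7 | T2 7-10 | T3 10-13 | T4 13-21 | T5 21-30 |
Completion: T1=7  T2=10  T3=13  T4=21  T5=30
Turnaround (C−A): T1=5  T2=6  T3=8  T4=10  T5=15
Waiting times: T1=0, T2=3, T3=5, T4=2, T5=6
Average waiting = (0+3+5+2+6) / 5 = 16/5 = 3.20

3.20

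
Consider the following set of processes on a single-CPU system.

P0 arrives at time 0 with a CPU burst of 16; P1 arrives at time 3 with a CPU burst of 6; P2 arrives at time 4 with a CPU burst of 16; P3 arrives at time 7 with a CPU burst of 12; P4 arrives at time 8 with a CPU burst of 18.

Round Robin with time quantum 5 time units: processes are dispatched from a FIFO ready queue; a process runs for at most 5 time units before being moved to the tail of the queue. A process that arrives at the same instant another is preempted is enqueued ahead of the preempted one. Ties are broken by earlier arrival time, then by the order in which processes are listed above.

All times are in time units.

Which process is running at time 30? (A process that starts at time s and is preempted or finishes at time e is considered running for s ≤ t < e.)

P1

Timeline: | P0 0-5 | P1 5-10 | P2 10-15 | P0 15-20 | P3 20-25 | P4 25-30 | P1 30-31 | P2 31-36 | P0 36-41 | P3 41-46 | P4 46-51 | P2 51-56 | P0 56-57 | P3 57-59 | P4 59-64 | P2 64-65 | P4 65-68 |
Completion: P0=57  P1=31  P2=65  P3=59  P4=68
Turnaround (C−A): P0=57  P1=28  P2=61  P3=52  P4=60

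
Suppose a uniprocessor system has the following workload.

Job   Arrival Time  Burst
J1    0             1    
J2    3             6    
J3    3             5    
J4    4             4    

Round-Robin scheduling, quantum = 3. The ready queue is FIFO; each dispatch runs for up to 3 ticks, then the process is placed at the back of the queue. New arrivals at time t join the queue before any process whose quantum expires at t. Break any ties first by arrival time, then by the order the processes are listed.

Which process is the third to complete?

J3

Schedule: | J1 0-1 | idle 1-3 | J2 3-6 | J3 6-9 | J4 9-12 | J2 12-15 | J3 15-17 | J4 17-18 |
Completion: J1=1  J2=15  J3=17  J4=18
Finish order: J1 → J2 → J3 → J4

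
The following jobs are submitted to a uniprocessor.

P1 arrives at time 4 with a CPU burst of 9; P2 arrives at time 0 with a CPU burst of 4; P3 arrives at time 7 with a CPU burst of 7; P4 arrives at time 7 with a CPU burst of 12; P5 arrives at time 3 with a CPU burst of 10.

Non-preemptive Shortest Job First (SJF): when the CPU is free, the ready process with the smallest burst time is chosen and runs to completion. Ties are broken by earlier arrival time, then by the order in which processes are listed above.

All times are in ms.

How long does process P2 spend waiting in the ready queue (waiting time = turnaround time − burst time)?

0

Timeline: | P2 0-4 | P1 4-13 | P3 13-20 | P5 20-30 | P4 30-42 |
Completion: P1=13  P2=4  P3=20  P4=42  P5=30
Turnaround (C−A): P1=9  P2=4  P3=13  P4=35  P5=27
Waiting(P2) = turnaround − burst = 4 − 4 = 0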